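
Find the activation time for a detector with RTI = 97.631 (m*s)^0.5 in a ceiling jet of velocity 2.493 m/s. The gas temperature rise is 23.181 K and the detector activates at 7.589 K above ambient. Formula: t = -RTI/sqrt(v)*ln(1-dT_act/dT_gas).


dT_act/dT_gas = 0.32738
ln(1 - 0.32738) = -0.39658
t = -97.631 / sqrt(2.493) * -0.39658 = 24.522 s

24.522 s


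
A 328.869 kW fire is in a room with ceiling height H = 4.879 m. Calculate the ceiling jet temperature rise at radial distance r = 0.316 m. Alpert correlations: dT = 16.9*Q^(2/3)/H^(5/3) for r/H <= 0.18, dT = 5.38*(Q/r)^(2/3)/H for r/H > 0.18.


r/H = 0.316 / 4.879 = 0.064767
r/H <= 0.18, so dT = 16.9*Q^(2/3)/H^(5/3)
Q^(2/3) = 47.645
H^(5/3) = 14.035
dT = 16.9 * 47.645 / 14.035 = 57.370 K

57.370 K


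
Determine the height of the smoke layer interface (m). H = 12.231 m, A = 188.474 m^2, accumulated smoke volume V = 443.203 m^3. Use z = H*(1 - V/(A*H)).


V/(A*H) = 0.19226
1 - 0.19226 = 0.80774
z = 12.231 * 0.80774 = 9.8795 m

9.8795 m


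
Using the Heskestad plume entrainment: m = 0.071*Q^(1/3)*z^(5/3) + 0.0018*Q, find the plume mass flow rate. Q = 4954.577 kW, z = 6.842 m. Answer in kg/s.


Q^(1/3) = 17.048
z^(5/3) = 24.659
First term = 0.071 * 17.048 * 24.659 = 29.847
Second term = 0.0018 * 4954.577 = 8.9182
m = 38.765 kg/s

38.765 kg/s


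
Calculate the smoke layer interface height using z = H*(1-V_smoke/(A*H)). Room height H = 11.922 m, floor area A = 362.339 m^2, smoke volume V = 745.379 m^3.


V/(A*H) = 0.17255
1 - 0.17255 = 0.82745
z = 11.922 * 0.82745 = 9.8649 m

9.8649 m


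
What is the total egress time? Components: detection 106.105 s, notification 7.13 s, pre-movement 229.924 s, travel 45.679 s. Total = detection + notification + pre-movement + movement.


Total = 106.105 + 7.13 + 229.924 + 45.679 = 388.838 s

388.838 s


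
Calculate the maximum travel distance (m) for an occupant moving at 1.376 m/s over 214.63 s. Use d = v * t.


d = 1.376 * 214.63 = 295.33 m

295.33 m


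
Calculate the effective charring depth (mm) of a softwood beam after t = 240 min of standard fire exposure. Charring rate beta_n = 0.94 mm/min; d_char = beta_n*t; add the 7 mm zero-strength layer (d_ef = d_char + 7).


d_char = 0.94 * 240 = 225.6 mm
d_ef = 225.6 + 1.0*7 = 232.6 mm

232.6 mm


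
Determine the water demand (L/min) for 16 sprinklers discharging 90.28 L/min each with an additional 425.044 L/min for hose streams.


Sprinkler demand = 16 * 90.28 = 1444.48 L/min
Total = 1444.48 + 425.044 = 1869.524 L/min

1869.524 L/min


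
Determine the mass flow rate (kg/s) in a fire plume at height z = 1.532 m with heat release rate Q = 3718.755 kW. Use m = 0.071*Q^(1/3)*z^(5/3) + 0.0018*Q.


Q^(1/3) = 15.493
z^(5/3) = 2.0359
First term = 0.071 * 15.493 * 2.0359 = 2.2395
Second term = 0.0018 * 3718.755 = 6.6938
m = 8.9333 kg/s

8.9333 kg/s


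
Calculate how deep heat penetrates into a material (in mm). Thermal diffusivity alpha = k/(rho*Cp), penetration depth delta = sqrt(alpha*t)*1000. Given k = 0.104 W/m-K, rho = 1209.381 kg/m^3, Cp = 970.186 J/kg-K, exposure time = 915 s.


alpha = 0.104 / (1209.381 * 970.186) = 8.8637e-08 m^2/s
alpha * t = 8.1103e-05
delta = sqrt(8.1103e-05) * 1000 = 9.0057 mm

9.0057 mm


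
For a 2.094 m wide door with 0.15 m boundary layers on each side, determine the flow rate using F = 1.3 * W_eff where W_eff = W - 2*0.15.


W_eff = 2.094 - 0.30 = 1.794 m
F = 1.3 * 1.794 = 2.3322 persons/s

2.3322 persons/s


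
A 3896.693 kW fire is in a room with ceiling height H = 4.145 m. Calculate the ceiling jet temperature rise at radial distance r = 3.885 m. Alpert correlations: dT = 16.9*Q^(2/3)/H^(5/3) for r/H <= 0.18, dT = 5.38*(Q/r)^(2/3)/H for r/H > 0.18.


r/H = 3.885 / 4.145 = 0.93727
r/H > 0.18, so dT = 5.38*(Q/r)^(2/3)/H
Q/r = 1003.0
(Q/r)^(2/3) = 100.20
dT = 5.38 * 100.20 / 4.145 = 130.06 K

130.06 K


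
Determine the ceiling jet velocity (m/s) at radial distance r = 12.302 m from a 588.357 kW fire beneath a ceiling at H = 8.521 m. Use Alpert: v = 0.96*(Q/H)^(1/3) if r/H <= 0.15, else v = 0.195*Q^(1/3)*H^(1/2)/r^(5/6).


r/H = 12.302 / 8.521 = 1.4437
r/H > 0.15, so v = 0.195*Q^(1/3)*H^(1/2)/r^(5/6)
Q^(1/3) = 8.3794
H^(1/2) = 2.9191
r^(5/6) = 8.0968
v = 0.195 * 8.3794 * 2.9191 / 8.0968 = 0.58909 m/s

0.58909 m/s


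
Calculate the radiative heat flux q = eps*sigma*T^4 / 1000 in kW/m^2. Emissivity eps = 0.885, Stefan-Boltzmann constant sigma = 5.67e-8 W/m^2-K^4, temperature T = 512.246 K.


T^4 = 6.8852e+10
q = 0.885 * 5.67e-8 * 6.8852e+10 / 1000 = 3.4549 kW/m^2

3.4549 kW/m^2


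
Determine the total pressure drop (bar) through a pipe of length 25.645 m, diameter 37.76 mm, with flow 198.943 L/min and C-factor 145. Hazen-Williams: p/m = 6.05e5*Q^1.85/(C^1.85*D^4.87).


Q^1.85 = 17892
C^1.85 = 9966.2
D^4.87 = 4.7879e+07
p/m = 0.022684 bar/m
p_total = 0.022684 * 25.645 = 0.58174 bar

0.58174 bar


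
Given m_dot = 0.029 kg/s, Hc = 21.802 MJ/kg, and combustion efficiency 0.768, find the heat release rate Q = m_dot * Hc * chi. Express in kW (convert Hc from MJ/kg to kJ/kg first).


Hc = 21.802 MJ/kg = 21.802 * 1000 kJ/kg = 21802 kJ/kg
Q = 0.029 kg/s * 21802 kJ/kg * 0.768 = 485.57 kW

485.57 kW


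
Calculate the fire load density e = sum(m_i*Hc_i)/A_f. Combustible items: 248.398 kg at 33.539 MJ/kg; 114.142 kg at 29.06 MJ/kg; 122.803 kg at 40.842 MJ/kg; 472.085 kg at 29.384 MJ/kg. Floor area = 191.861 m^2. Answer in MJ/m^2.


Total energy = 248.398*33.539 + 114.142*29.06 + 122.803*40.842 + 472.085*29.384
= 8331.021 + 3316.967 + 5015.520 + 13871.75
= 30535.25 MJ
e = 30535.25 / 191.861 = 159.15 MJ/m^2

159.15 MJ/m^2


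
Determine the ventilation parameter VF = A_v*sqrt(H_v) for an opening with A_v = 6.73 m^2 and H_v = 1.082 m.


sqrt(H_v) = 1.0402
VF = 6.73 * 1.0402 = 7.0005 m^(5/2)

7.0005 m^(5/2)


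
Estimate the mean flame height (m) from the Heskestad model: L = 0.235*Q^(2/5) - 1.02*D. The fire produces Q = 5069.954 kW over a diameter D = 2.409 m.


Q^(2/5) = 30.339
0.235 * Q^(2/5) = 7.1297
1.02 * D = 2.4572
L = 4.6725 m

4.6725 m


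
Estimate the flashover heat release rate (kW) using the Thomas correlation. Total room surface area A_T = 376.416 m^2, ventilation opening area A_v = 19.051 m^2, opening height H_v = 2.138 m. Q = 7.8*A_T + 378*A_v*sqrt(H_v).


7.8*A_T = 2936.0
sqrt(H_v) = 1.4622
378*A_v*sqrt(H_v) = 10530
Q = 2936.0 + 10530 = 13466 kW

13466 kW


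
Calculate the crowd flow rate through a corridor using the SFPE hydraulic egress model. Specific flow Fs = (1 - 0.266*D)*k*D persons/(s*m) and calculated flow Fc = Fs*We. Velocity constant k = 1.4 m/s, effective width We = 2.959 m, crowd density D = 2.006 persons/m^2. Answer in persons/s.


1 - 0.266*D = 1 - 0.266*2.006 = 0.46640
Fs = 0.46640 * 1.4 * 2.006 = 1.3098 persons/(s*m)
Fc = 1.3098 * 2.959 = 3.8758 persons/s

3.8758 persons/s


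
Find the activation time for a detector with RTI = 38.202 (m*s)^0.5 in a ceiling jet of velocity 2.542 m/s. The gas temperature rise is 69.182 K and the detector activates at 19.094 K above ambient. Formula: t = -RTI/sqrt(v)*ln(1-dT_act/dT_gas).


dT_act/dT_gas = 0.27600
ln(1 - 0.27600) = -0.32296
t = -38.202 / sqrt(2.542) * -0.32296 = 7.7383 s

7.7383 s


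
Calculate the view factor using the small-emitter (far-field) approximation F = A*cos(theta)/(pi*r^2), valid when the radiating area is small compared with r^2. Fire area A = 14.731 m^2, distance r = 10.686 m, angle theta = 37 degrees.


cos(37 deg) = 0.79864
pi*r^2 = 358.74
F = 14.731 * 0.79864 / 358.74 = 0.032794

0.032794


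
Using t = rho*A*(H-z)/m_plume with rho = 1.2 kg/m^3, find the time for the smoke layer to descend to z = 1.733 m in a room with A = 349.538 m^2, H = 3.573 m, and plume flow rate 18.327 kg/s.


H - z = 1.84 m
t = 1.2 * 349.538 * 1.84 / 18.327 = 42.112 s

42.112 s


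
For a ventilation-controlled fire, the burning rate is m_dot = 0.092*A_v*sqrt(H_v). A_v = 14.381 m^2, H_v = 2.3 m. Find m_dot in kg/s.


sqrt(H_v) = 1.5166
m_dot = 0.092 * 14.381 * 1.5166 = 2.0065 kg/s

2.0065 kg/s


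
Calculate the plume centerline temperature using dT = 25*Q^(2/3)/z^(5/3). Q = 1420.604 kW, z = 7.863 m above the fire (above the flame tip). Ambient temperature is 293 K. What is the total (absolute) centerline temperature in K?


Q^(2/3) = 126.37
z^(5/3) = 31.092
dT = 25 * 126.37 / 31.092 = 101.61 K
T = 293 + 101.61 = 394.61 K

394.61 K


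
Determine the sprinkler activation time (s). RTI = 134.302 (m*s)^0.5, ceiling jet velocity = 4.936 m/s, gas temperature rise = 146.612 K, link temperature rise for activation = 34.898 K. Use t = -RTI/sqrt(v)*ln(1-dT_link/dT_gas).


dT_link/dT_gas = 0.23803
ln(1 - 0.23803) = -0.27185
t = -134.302 / sqrt(4.936) * -0.27185 = 16.433 s

16.433 s


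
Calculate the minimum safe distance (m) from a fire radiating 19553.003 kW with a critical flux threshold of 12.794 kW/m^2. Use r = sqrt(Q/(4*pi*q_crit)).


4*pi*q_crit = 160.77
Q/(4*pi*q_crit) = 121.62
r = sqrt(121.62) = 11.028 m

11.028 m


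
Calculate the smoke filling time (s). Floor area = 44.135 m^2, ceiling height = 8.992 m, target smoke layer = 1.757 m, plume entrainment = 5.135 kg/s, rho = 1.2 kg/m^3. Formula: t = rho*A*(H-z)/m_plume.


H - z = 7.235 m
t = 1.2 * 44.135 * 7.235 / 5.135 = 74.621 s

74.621 s


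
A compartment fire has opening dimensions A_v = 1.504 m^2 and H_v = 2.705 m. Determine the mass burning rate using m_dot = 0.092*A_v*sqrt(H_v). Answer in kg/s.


sqrt(H_v) = 1.6447
m_dot = 0.092 * 1.504 * 1.6447 = 0.22757 kg/s

0.22757 kg/s


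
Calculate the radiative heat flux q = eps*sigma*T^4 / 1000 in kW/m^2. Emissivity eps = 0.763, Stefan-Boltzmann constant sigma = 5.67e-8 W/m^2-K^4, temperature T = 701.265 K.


T^4 = 2.4184e+11
q = 0.763 * 5.67e-8 * 2.4184e+11 / 1000 = 10.463 kW/m^2

10.463 kW/m^2


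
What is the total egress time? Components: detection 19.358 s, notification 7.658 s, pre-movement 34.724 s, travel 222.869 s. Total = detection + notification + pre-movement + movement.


Total = 19.358 + 7.658 + 34.724 + 222.869 = 284.609 s

284.609 s


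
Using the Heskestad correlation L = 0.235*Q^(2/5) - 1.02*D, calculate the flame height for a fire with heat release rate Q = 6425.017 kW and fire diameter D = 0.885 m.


Q^(2/5) = 33.354
0.235 * Q^(2/5) = 7.8382
1.02 * D = 0.90270
L = 6.9355 m

6.9355 m


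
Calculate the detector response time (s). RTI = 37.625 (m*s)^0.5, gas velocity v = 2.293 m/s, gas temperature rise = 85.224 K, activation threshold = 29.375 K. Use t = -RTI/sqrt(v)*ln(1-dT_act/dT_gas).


dT_act/dT_gas = 0.34468
ln(1 - 0.34468) = -0.42263
t = -37.625 / sqrt(2.293) * -0.42263 = 10.501 s

10.501 s


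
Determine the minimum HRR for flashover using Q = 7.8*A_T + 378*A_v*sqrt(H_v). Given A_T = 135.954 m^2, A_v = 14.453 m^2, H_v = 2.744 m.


7.8*A_T = 1060.4
sqrt(H_v) = 1.6565
378*A_v*sqrt(H_v) = 9049.9
Q = 1060.4 + 9049.9 = 10110 kW

10110 kW


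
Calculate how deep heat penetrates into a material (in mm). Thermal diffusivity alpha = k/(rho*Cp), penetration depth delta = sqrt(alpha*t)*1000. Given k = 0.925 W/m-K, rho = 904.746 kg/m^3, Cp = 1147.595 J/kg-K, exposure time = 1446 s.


alpha = 0.925 / (904.746 * 1147.595) = 8.9089e-07 m^2/s
alpha * t = 0.0012882
delta = sqrt(0.0012882) * 1000 = 35.892 mm

35.892 mm


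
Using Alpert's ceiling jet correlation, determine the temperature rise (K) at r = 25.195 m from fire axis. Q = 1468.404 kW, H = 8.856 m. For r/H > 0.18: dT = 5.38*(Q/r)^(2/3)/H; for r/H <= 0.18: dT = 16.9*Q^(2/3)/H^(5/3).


r/H = 25.195 / 8.856 = 2.8450
r/H > 0.18, so dT = 5.38*(Q/r)^(2/3)/H
Q/r = 58.282
(Q/r)^(2/3) = 15.032
dT = 5.38 * 15.032 / 8.856 = 9.1320 K

9.1320 K


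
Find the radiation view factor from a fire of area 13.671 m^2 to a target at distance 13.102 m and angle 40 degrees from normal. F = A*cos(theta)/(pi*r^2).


cos(40 deg) = 0.76604
pi*r^2 = 539.29
F = 13.671 * 0.76604 / 539.29 = 0.019419

0.019419


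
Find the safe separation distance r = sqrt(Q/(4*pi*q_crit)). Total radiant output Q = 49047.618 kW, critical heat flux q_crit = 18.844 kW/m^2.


4*pi*q_crit = 236.80
Q/(4*pi*q_crit) = 207.13
r = sqrt(207.13) = 14.392 m

14.392 m


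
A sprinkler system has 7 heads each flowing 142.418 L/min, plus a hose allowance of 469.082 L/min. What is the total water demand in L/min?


Sprinkler demand = 7 * 142.418 = 996.926 L/min
Total = 996.926 + 469.082 = 1466.008 L/min

1466.008 L/min


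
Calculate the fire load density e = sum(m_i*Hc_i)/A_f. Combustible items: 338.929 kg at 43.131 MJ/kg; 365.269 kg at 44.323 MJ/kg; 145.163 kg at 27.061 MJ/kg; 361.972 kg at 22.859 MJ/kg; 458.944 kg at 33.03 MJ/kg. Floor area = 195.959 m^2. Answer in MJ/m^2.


Total energy = 338.929*43.131 + 365.269*44.323 + 145.163*27.061 + 361.972*22.859 + 458.944*33.03
= 14618.35 + 16189.82 + 3928.256 + 8274.318 + 15158.92
= 58169.66 MJ
e = 58169.66 / 195.959 = 296.85 MJ/m^2

296.85 MJ/m^2


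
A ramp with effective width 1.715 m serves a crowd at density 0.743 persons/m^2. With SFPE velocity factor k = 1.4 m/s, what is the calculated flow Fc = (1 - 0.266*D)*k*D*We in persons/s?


1 - 0.266*D = 1 - 0.266*0.743 = 0.80236
Fs = 0.80236 * 1.4 * 0.743 = 0.83462 persons/(s*m)
Fc = 0.83462 * 1.715 = 1.4314 persons/s

1.4314 persons/s


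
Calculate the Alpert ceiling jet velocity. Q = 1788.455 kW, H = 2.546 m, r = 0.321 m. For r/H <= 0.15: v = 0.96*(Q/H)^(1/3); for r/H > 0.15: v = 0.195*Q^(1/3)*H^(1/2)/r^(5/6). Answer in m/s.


r/H = 0.321 / 2.546 = 0.12608
r/H <= 0.15, so v = 0.96*(Q/H)^(1/3)
Q/H = 702.46
(Q/H)^(1/3) = 8.8894
v = 0.96 * 8.8894 = 8.5338 m/s

8.5338 m/s


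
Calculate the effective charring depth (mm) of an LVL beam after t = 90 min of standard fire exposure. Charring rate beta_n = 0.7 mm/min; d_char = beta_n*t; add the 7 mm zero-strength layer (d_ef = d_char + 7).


d_char = 0.7 * 90 = 63 mm
d_ef = 63 + 1.0*7 = 70 mm

70 mm


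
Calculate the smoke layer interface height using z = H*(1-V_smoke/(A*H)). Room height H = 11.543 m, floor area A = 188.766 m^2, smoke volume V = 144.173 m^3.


V/(A*H) = 0.066167
1 - 0.066167 = 0.93383
z = 11.543 * 0.93383 = 10.779 m

10.779 m


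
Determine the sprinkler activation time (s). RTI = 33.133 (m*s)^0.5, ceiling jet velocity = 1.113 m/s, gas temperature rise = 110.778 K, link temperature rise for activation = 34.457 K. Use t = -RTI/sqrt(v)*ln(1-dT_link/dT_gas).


dT_link/dT_gas = 0.31105
ln(1 - 0.31105) = -0.37258
t = -33.133 / sqrt(1.113) * -0.37258 = 11.701 s

11.701 s


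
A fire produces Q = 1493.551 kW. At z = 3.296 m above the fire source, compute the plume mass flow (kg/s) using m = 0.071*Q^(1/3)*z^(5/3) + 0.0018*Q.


Q^(1/3) = 11.431
z^(5/3) = 7.2998
First term = 0.071 * 11.431 * 7.2998 = 5.9244
Second term = 0.0018 * 1493.551 = 2.6884
m = 8.6128 kg/s

8.6128 kg/s


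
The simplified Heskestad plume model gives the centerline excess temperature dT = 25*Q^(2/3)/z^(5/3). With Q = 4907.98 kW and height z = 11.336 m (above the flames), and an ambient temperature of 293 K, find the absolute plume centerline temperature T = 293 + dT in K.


Q^(2/3) = 288.80
z^(5/3) = 57.205
dT = 25 * 288.80 / 57.205 = 126.21 K
T = 293 + 126.21 = 419.21 K

419.21 K


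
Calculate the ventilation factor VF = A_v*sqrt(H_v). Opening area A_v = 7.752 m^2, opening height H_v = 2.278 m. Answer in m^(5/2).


sqrt(H_v) = 1.5093
VF = 7.752 * 1.5093 = 11.700 m^(5/2)

11.700 m^(5/2)


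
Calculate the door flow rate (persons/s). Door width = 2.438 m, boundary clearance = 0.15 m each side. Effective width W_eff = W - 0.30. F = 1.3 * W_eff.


W_eff = 2.438 - 0.30 = 2.138 m
F = 1.3 * 2.138 = 2.7794 persons/s

2.7794 persons/s


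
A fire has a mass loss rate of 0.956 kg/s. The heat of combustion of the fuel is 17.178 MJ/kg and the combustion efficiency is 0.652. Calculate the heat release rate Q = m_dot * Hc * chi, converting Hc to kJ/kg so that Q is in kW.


Hc = 17.178 MJ/kg = 17.178 * 1000 kJ/kg = 17178 kJ/kg
Q = 0.956 kg/s * 17178 kJ/kg * 0.652 = 10707 kW

10707 kW


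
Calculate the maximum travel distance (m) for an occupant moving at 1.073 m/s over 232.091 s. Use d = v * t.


d = 1.073 * 232.091 = 249.03 m

249.03 m


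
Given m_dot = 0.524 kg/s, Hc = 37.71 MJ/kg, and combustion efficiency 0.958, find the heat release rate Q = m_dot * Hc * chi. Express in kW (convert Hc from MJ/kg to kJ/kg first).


Hc = 37.71 MJ/kg = 37.71 * 1000 kJ/kg = 37710 kJ/kg
Q = 0.524 kg/s * 37710 kJ/kg * 0.958 = 18930 kW

18930 kW


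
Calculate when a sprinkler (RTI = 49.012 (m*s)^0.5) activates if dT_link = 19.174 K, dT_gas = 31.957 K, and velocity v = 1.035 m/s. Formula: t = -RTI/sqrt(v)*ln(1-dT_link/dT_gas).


dT_link/dT_gas = 0.59999
ln(1 - 0.59999) = -0.91628
t = -49.012 / sqrt(1.035) * -0.91628 = 44.143 s

44.143 s


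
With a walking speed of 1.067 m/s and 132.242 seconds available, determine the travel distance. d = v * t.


d = 1.067 * 132.242 = 141.10 m

141.10 m


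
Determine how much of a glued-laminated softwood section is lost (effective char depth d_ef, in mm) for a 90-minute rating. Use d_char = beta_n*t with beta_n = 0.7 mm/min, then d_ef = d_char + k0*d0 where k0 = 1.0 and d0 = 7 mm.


d_char = 0.7 * 90 = 63 mm
d_ef = 63 + 1.0*7 = 70 mm

70 mm


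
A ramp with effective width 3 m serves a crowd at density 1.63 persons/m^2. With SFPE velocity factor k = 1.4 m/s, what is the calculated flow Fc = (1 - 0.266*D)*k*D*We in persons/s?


1 - 0.266*D = 1 - 0.266*1.63 = 0.56642
Fs = 0.56642 * 1.4 * 1.63 = 1.2926 persons/(s*m)
Fc = 1.2926 * 3 = 3.8777 persons/s

3.8777 persons/s


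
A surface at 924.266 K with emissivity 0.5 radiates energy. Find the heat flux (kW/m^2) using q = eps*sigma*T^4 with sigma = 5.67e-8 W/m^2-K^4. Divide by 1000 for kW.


T^4 = 7.2977e+11
q = 0.5 * 5.67e-8 * 7.2977e+11 / 1000 = 20.689 kW/m^2

20.689 kW/m^2


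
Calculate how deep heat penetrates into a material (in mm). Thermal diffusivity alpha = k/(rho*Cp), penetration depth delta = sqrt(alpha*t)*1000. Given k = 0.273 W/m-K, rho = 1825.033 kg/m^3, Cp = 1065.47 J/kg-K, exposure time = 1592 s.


alpha = 0.273 / (1825.033 * 1065.47) = 1.4039e-07 m^2/s
alpha * t = 0.00022351
delta = sqrt(0.00022351) * 1000 = 14.950 mm

14.950 mm


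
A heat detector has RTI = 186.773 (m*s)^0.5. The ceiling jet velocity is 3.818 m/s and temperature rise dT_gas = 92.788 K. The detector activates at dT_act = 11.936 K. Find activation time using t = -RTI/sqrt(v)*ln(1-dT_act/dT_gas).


dT_act/dT_gas = 0.12864
ln(1 - 0.12864) = -0.13770
t = -186.773 / sqrt(3.818) * -0.13770 = 13.162 s

13.162 s


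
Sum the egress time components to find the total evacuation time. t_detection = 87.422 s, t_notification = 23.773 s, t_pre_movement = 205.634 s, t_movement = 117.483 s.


Total = 87.422 + 23.773 + 205.634 + 117.483 = 434.312 s

434.312 s


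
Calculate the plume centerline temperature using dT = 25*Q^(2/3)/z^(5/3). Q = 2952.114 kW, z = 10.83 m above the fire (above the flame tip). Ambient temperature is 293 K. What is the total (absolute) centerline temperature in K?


Q^(2/3) = 205.79
z^(5/3) = 53.013
dT = 25 * 205.79 / 53.013 = 97.047 K
T = 293 + 97.047 = 390.05 K

390.05 K


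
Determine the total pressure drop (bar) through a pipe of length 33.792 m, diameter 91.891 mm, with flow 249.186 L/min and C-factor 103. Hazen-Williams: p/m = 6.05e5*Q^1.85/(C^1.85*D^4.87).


Q^1.85 = 27137
C^1.85 = 5293.6
D^4.87 = 3.6403e+09
p/m = 0.00085199 bar/m
p_total = 0.00085199 * 33.792 = 0.028791 bar

0.028791 bar


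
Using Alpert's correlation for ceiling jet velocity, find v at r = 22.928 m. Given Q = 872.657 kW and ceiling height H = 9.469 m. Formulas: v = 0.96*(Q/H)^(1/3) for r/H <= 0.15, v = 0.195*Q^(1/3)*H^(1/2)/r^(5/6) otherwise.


r/H = 22.928 / 9.469 = 2.4214
r/H > 0.15, so v = 0.195*Q^(1/3)*H^(1/2)/r^(5/6)
Q^(1/3) = 9.5561
H^(1/2) = 3.0772
r^(5/6) = 13.603
v = 0.195 * 9.5561 * 3.0772 / 13.603 = 0.42153 m/s

0.42153 m/s


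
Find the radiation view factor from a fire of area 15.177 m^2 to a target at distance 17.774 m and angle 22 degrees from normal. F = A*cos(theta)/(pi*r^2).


cos(22 deg) = 0.92718
pi*r^2 = 992.48
F = 15.177 * 0.92718 / 992.48 = 0.014179

0.014179


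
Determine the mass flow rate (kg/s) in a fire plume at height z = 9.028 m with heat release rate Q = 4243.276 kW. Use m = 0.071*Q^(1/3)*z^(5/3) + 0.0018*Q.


Q^(1/3) = 16.190
z^(5/3) = 39.143
First term = 0.071 * 16.190 * 39.143 = 44.993
Second term = 0.0018 * 4243.276 = 7.6379
m = 52.631 kg/s

52.631 kg/s


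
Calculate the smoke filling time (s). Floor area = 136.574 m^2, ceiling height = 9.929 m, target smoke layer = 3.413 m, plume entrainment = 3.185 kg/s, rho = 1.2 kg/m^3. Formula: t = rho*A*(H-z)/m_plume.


H - z = 6.516 m
t = 1.2 * 136.574 * 6.516 / 3.185 = 335.29 s

335.29 s


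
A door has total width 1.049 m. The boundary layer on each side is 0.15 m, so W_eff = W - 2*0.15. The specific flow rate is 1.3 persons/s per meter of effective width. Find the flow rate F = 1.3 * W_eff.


W_eff = 1.049 - 0.30 = 0.749 m
F = 1.3 * 0.749 = 0.97370 persons/s

0.97370 persons/s


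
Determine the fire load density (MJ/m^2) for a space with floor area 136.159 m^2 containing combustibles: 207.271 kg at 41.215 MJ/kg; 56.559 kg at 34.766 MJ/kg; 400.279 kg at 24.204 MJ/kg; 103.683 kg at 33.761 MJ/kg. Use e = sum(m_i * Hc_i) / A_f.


Total energy = 207.271*41.215 + 56.559*34.766 + 400.279*24.204 + 103.683*33.761
= 8542.674 + 1966.330 + 9688.353 + 3500.442
= 23697.80 MJ
e = 23697.80 / 136.159 = 174.05 MJ/m^2

174.05 MJ/m^2


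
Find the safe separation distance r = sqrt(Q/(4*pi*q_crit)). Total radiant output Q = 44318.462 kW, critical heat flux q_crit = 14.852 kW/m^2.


4*pi*q_crit = 186.64
Q/(4*pi*q_crit) = 237.46
r = sqrt(237.46) = 15.410 m

15.410 m


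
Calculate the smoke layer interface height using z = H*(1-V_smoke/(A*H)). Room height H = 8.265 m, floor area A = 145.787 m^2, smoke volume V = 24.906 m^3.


V/(A*H) = 0.020670
1 - 0.020670 = 0.97933
z = 8.265 * 0.97933 = 8.0942 m

8.0942 m


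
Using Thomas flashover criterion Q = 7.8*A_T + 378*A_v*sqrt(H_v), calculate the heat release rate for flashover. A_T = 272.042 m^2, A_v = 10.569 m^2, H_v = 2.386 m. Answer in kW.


7.8*A_T = 2121.9
sqrt(H_v) = 1.5447
378*A_v*sqrt(H_v) = 6171.1
Q = 2121.9 + 6171.1 = 8293.0 kW

8293.0 kW


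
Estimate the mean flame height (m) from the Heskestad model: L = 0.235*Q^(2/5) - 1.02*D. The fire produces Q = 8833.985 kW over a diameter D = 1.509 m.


Q^(2/5) = 37.885
0.235 * Q^(2/5) = 8.9029
1.02 * D = 1.5392
L = 7.3637 m

7.3637 m


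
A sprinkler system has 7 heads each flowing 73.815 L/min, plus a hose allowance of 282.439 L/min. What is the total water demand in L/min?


Sprinkler demand = 7 * 73.815 = 516.705 L/min
Total = 516.705 + 282.439 = 799.144 L/min

799.144 L/min


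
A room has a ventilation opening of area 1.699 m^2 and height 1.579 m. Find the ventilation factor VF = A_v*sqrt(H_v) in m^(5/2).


sqrt(H_v) = 1.2566
VF = 1.699 * 1.2566 = 2.1349 m^(5/2)

2.1349 m^(5/2)


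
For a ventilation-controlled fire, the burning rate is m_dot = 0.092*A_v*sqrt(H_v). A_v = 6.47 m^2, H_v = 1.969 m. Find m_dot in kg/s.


sqrt(H_v) = 1.4032
m_dot = 0.092 * 6.47 * 1.4032 = 0.83525 kg/s

0.83525 kg/s


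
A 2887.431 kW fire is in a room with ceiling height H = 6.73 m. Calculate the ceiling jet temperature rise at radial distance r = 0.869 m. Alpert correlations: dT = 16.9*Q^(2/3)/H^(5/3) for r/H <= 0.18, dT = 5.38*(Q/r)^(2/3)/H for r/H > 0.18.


r/H = 0.869 / 6.73 = 0.12912
r/H <= 0.18, so dT = 16.9*Q^(2/3)/H^(5/3)
Q^(2/3) = 202.77
H^(5/3) = 23.990
dT = 16.9 * 202.77 / 23.990 = 142.85 K

142.85 K


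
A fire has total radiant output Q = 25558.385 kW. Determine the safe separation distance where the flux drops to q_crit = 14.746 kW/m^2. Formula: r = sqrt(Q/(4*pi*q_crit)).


4*pi*q_crit = 185.30
Q/(4*pi*q_crit) = 137.93
r = sqrt(137.93) = 11.744 m

11.744 m


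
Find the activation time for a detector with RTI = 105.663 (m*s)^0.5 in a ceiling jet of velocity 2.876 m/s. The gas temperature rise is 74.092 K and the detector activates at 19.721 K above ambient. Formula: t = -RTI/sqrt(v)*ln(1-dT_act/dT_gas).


dT_act/dT_gas = 0.26617
ln(1 - 0.26617) = -0.30948
t = -105.663 / sqrt(2.876) * -0.30948 = 19.282 s

19.282 s


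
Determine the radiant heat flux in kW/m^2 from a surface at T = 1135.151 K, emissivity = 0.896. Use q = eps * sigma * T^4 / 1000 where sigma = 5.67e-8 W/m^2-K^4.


T^4 = 1.6604e+12
q = 0.896 * 5.67e-8 * 1.6604e+12 / 1000 = 84.354 kW/m^2

84.354 kW/m^2


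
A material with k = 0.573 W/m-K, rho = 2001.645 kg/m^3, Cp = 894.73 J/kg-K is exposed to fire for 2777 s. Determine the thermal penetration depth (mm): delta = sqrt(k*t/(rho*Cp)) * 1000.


alpha = 0.573 / (2001.645 * 894.73) = 3.1995e-07 m^2/s
alpha * t = 0.00088849
delta = sqrt(0.00088849) * 1000 = 29.808 mm

29.808 mm


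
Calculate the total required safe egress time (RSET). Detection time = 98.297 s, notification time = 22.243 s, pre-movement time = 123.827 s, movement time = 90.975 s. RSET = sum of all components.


Total = 98.297 + 22.243 + 123.827 + 90.975 = 335.342 s

335.342 s


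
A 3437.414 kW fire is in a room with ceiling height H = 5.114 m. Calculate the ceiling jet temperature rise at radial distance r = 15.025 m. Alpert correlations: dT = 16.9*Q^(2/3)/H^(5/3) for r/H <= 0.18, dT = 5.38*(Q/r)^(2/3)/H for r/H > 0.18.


r/H = 15.025 / 5.114 = 2.9380
r/H > 0.18, so dT = 5.38*(Q/r)^(2/3)/H
Q/r = 228.78
(Q/r)^(2/3) = 37.406
dT = 5.38 * 37.406 / 5.114 = 39.352 K

39.352 K


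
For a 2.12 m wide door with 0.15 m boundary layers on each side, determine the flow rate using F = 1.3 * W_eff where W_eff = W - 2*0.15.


W_eff = 2.12 - 0.30 = 1.82 m
F = 1.3 * 1.82 = 2.366 persons/s

2.366 persons/s


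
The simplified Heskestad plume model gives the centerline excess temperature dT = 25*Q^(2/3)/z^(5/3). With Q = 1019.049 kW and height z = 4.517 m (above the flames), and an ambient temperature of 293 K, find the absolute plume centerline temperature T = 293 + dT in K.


Q^(2/3) = 101.27
z^(5/3) = 12.343
dT = 25 * 101.27 / 12.343 = 205.11 K
T = 293 + 205.11 = 498.11 K

498.11 K


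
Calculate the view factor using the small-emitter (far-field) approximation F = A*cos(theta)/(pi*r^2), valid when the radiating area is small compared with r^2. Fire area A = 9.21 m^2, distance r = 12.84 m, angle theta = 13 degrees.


cos(13 deg) = 0.97437
pi*r^2 = 517.94
F = 9.21 * 0.97437 / 517.94 = 0.017326

0.017326


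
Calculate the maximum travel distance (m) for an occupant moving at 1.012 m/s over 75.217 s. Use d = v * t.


d = 1.012 * 75.217 = 76.120 m

76.120 m


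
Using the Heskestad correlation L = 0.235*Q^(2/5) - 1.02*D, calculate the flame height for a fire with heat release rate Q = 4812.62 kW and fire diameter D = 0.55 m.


Q^(2/5) = 29.713
0.235 * Q^(2/5) = 6.9827
1.02 * D = 0.561
L = 6.4217 m

6.4217 m


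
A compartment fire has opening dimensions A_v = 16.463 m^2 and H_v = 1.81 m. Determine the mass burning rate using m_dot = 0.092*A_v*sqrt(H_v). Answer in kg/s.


sqrt(H_v) = 1.3454
m_dot = 0.092 * 16.463 * 1.3454 = 2.0377 kg/s

2.0377 kg/s


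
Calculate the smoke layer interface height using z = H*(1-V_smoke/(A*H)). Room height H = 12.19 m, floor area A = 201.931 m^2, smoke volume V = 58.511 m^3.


V/(A*H) = 0.023770
1 - 0.023770 = 0.97623
z = 12.19 * 0.97623 = 11.900 m

11.900 m


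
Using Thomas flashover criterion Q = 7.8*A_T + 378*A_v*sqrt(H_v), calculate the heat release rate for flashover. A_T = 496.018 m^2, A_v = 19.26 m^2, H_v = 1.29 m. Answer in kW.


7.8*A_T = 3868.9
sqrt(H_v) = 1.1358
378*A_v*sqrt(H_v) = 8268.8
Q = 3868.9 + 8268.8 = 12138 kW

12138 kW


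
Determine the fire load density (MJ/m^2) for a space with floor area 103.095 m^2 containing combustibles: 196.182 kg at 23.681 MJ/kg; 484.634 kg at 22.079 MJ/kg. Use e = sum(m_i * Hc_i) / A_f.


Total energy = 196.182*23.681 + 484.634*22.079
= 4645.786 + 10700.23
= 15346.02 MJ
e = 15346.02 / 103.095 = 148.85 MJ/m^2

148.85 MJ/m^2


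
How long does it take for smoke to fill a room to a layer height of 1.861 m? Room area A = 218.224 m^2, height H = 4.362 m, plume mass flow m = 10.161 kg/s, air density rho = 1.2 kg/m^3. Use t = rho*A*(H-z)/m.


H - z = 2.501 m
t = 1.2 * 218.224 * 2.501 / 10.161 = 64.456 s

64.456 s


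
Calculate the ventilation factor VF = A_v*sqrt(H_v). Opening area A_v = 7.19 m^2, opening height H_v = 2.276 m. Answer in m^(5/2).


sqrt(H_v) = 1.5086
VF = 7.19 * 1.5086 = 10.847 m^(5/2)

10.847 m^(5/2)


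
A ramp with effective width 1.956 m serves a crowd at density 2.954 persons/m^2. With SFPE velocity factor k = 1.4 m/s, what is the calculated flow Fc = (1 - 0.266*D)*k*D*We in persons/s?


1 - 0.266*D = 1 - 0.266*2.954 = 0.21424
Fs = 0.21424 * 1.4 * 2.954 = 0.88599 persons/(s*m)
Fc = 0.88599 * 1.956 = 1.7330 persons/s

1.7330 persons/s


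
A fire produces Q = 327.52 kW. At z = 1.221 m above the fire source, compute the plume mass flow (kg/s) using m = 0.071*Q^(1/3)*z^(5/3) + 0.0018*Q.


Q^(1/3) = 6.8931
z^(5/3) = 1.3948
First term = 0.071 * 6.8931 * 1.3948 = 0.68265
Second term = 0.0018 * 327.52 = 0.58954
m = 1.2722 kg/s

1.2722 kg/s


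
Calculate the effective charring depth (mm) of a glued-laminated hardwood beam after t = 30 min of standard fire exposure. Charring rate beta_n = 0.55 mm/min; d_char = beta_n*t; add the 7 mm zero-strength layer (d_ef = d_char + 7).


d_char = 0.55 * 30 = 16.5 mm
d_ef = 16.5 + 1.0*7 = 23.5 mm

23.5 mm


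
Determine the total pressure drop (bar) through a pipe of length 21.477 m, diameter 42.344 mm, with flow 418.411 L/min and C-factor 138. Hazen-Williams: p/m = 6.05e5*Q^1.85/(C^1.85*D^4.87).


Q^1.85 = 70789
C^1.85 = 9094.4
D^4.87 = 8.3652e+07
p/m = 0.056295 bar/m
p_total = 0.056295 * 21.477 = 1.2090 bar

1.2090 bar


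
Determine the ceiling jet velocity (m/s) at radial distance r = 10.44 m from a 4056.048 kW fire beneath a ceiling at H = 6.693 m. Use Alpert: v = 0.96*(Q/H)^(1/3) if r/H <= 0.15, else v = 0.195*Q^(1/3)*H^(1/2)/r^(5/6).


r/H = 10.44 / 6.693 = 1.5598
r/H > 0.15, so v = 0.195*Q^(1/3)*H^(1/2)/r^(5/6)
Q^(1/3) = 15.948
H^(1/2) = 2.5871
r^(5/6) = 7.0618
v = 0.195 * 15.948 * 2.5871 / 7.0618 = 1.1393 m/s

1.1393 m/s


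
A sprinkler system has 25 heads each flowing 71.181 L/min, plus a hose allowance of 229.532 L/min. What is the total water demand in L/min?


Sprinkler demand = 25 * 71.181 = 1779.525 L/min
Total = 1779.525 + 229.532 = 2009.057 L/min

2009.057 L/min


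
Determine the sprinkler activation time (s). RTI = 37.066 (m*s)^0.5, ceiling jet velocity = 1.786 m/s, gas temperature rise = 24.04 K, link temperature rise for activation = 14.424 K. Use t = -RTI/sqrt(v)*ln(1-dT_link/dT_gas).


dT_link/dT_gas = 0.6
ln(1 - 0.6) = -0.91629
t = -37.066 / sqrt(1.786) * -0.91629 = 25.414 s

25.414 s


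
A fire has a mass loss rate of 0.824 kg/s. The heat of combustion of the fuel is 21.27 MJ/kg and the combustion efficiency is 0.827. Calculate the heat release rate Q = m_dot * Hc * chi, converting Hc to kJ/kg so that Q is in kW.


Hc = 21.27 MJ/kg = 21.27 * 1000 kJ/kg = 21270 kJ/kg
Q = 0.824 kg/s * 21270 kJ/kg * 0.827 = 14494 kW

14494 kW


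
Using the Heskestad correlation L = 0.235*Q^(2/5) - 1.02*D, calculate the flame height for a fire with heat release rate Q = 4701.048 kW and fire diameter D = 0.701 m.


Q^(2/5) = 29.436
0.235 * Q^(2/5) = 6.9174
1.02 * D = 0.71502
L = 6.2024 m

6.2024 m


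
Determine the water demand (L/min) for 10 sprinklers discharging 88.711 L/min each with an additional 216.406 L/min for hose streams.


Sprinkler demand = 10 * 88.711 = 887.11 L/min
Total = 887.11 + 216.406 = 1103.516 L/min

1103.516 L/min


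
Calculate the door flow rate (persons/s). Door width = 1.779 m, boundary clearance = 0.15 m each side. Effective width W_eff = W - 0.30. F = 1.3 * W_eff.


W_eff = 1.779 - 0.30 = 1.479 m
F = 1.3 * 1.479 = 1.9227 persons/s

1.9227 persons/s


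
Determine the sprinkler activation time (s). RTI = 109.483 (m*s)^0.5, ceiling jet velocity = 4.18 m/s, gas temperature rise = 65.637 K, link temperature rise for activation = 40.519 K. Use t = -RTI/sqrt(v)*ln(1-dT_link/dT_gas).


dT_link/dT_gas = 0.61732
ln(1 - 0.61732) = -0.96055
t = -109.483 / sqrt(4.18) * -0.96055 = 51.438 s

51.438 s


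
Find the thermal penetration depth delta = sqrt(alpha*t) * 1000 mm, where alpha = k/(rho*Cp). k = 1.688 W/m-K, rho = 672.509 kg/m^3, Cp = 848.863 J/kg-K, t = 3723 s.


alpha = 1.688 / (672.509 * 848.863) = 2.9569e-06 m^2/s
alpha * t = 0.011009
delta = sqrt(0.011009) * 1000 = 104.92 mm

104.92 mm


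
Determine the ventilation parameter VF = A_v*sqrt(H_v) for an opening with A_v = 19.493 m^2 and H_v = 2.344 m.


sqrt(H_v) = 1.5310
VF = 19.493 * 1.5310 = 29.844 m^(5/2)

29.844 m^(5/2)


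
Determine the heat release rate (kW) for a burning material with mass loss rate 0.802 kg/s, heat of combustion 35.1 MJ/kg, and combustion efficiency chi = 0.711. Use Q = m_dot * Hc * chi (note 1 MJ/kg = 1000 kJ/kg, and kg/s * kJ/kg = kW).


Hc = 35.1 MJ/kg = 35.1 * 1000 kJ/kg = 35100 kJ/kg
Q = 0.802 kg/s * 35100 kJ/kg * 0.711 = 20015 kW

20015 kW


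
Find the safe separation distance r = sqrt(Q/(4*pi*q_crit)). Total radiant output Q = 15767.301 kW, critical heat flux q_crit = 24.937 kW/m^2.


4*pi*q_crit = 313.37
Q/(4*pi*q_crit) = 50.316
r = sqrt(50.316) = 7.0934 m

7.0934 m


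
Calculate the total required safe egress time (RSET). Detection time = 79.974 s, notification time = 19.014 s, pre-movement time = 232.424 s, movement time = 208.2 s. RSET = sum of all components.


Total = 79.974 + 19.014 + 232.424 + 208.2 = 539.612 s

539.612 s


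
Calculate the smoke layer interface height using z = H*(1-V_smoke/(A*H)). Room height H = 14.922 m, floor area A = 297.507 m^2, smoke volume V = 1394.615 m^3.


V/(A*H) = 0.31414
1 - 0.31414 = 0.68586
z = 14.922 * 0.68586 = 10.234 m

10.234 m


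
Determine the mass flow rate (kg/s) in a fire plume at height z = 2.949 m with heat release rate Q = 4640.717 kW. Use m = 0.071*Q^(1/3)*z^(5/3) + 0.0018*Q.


Q^(1/3) = 16.680
z^(5/3) = 6.0644
First term = 0.071 * 16.680 * 6.0644 = 7.1820
Second term = 0.0018 * 4640.717 = 8.3533
m = 15.535 kg/s

15.535 kg/s


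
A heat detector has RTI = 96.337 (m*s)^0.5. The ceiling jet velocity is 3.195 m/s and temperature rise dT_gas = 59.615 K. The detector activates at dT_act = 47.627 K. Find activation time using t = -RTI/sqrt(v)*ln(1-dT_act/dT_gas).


dT_act/dT_gas = 0.79891
ln(1 - 0.79891) = -1.6040
t = -96.337 / sqrt(3.195) * -1.6040 = 86.449 s

86.449 s


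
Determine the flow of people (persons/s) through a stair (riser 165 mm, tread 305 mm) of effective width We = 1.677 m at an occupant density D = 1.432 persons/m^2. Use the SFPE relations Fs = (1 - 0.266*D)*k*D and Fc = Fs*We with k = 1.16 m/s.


1 - 0.266*D = 1 - 0.266*1.432 = 0.61909
Fs = 0.61909 * 1.16 * 1.432 = 1.0284 persons/(s*m)
Fc = 1.0284 * 1.677 = 1.7246 persons/s

1.7246 persons/s


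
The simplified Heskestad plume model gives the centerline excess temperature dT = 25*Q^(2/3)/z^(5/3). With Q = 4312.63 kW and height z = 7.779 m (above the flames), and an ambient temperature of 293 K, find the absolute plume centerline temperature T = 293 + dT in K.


Q^(2/3) = 264.95
z^(5/3) = 30.540
dT = 25 * 264.95 / 30.540 = 216.88 K
T = 293 + 216.88 = 509.88 K

509.88 K


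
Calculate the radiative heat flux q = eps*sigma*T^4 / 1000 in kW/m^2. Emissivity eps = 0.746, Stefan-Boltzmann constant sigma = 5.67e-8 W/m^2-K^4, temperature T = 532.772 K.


T^4 = 8.0569e+10
q = 0.746 * 5.67e-8 * 8.0569e+10 / 1000 = 3.4079 kW/m^2

3.4079 kW/m^2


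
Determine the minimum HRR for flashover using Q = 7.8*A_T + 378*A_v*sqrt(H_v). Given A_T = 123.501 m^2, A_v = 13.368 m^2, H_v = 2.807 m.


7.8*A_T = 963.31
sqrt(H_v) = 1.6754
378*A_v*sqrt(H_v) = 8466.0
Q = 963.31 + 8466.0 = 9429.3 kW

9429.3 kW


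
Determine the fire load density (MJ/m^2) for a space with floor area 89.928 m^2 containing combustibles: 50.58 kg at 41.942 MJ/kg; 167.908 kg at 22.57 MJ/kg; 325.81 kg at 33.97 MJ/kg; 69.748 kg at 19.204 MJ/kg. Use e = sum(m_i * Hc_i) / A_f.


Total energy = 50.58*41.942 + 167.908*22.57 + 325.81*33.97 + 69.748*19.204
= 2121.426 + 3789.684 + 11067.77 + 1339.441
= 18318.32 MJ
e = 18318.32 / 89.928 = 203.70 MJ/m^2

203.70 MJ/m^2


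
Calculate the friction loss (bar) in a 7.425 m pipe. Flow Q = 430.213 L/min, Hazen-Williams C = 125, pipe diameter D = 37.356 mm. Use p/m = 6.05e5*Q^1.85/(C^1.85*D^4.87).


Q^1.85 = 74527
C^1.85 = 7573.3
D^4.87 = 4.5435e+07
p/m = 0.13104 bar/m
p_total = 0.13104 * 7.425 = 0.97294 bar

0.97294 bar


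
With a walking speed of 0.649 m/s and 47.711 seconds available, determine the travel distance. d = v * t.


d = 0.649 * 47.711 = 30.964 m

30.964 m


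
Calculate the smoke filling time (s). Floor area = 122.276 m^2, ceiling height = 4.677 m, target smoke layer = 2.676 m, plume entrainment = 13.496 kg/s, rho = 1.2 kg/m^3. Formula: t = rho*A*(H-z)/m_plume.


H - z = 2.001 m
t = 1.2 * 122.276 * 2.001 / 13.496 = 21.755 s

21.755 s


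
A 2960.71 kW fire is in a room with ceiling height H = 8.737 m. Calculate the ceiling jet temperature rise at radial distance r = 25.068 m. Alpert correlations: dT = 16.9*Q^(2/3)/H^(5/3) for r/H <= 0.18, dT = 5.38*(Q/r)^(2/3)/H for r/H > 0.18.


r/H = 25.068 / 8.737 = 2.8692
r/H > 0.18, so dT = 5.38*(Q/r)^(2/3)/H
Q/r = 118.11
(Q/r)^(2/3) = 24.072
dT = 5.38 * 24.072 / 8.737 = 14.823 K

14.823 K


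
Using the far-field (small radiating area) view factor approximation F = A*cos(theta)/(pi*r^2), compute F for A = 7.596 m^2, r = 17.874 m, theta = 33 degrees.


cos(33 deg) = 0.83867
pi*r^2 = 1003.7
F = 7.596 * 0.83867 / 1003.7 = 0.0063472

0.0063472


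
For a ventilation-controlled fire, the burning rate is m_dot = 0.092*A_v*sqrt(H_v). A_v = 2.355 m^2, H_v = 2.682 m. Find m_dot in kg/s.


sqrt(H_v) = 1.6377
m_dot = 0.092 * 2.355 * 1.6377 = 0.35482 kg/s

0.35482 kg/s


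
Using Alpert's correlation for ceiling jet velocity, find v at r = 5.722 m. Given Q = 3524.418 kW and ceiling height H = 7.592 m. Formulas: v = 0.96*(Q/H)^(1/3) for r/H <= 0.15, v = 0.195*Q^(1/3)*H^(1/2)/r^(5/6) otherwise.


r/H = 5.722 / 7.592 = 0.75369
r/H > 0.15, so v = 0.195*Q^(1/3)*H^(1/2)/r^(5/6)
Q^(1/3) = 15.218
H^(1/2) = 2.7554
r^(5/6) = 4.2785
v = 0.195 * 15.218 * 2.7554 / 4.2785 = 1.9111 m/s

1.9111 m/s


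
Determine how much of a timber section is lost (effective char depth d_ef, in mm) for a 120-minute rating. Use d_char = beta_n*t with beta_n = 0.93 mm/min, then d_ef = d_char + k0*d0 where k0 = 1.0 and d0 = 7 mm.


d_char = 0.93 * 120 = 111.6 mm
d_ef = 111.6 + 1.0*7 = 118.6 mm

118.6 mm


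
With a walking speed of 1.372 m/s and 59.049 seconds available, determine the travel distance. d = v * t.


d = 1.372 * 59.049 = 81.015 m

81.015 m


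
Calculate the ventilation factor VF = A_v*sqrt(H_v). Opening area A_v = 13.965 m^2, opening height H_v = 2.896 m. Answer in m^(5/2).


sqrt(H_v) = 1.7018
VF = 13.965 * 1.7018 = 23.765 m^(5/2)

23.765 m^(5/2)


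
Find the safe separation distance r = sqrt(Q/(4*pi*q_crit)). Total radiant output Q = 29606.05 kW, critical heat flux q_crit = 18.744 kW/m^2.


4*pi*q_crit = 235.54
Q/(4*pi*q_crit) = 125.69
r = sqrt(125.69) = 11.211 m

11.211 m


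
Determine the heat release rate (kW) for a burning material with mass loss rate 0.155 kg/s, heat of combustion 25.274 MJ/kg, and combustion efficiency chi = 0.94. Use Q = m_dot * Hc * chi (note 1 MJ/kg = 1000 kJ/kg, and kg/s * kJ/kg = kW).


Hc = 25.274 MJ/kg = 25.274 * 1000 kJ/kg = 25274 kJ/kg
Q = 0.155 kg/s * 25274 kJ/kg * 0.94 = 3682.4 kW

3682.4 kW


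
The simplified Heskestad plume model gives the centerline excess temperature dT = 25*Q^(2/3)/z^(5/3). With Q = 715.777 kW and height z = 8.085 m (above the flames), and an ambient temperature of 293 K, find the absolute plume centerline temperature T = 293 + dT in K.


Q^(2/3) = 80.018
z^(5/3) = 32.569
dT = 25 * 80.018 / 32.569 = 61.422 K
T = 293 + 61.422 = 354.42 K

354.42 K
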